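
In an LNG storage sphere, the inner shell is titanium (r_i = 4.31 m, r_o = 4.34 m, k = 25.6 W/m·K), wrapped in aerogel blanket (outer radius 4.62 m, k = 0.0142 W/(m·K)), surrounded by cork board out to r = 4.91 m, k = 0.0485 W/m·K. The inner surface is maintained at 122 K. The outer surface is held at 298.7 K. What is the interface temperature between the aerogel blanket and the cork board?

T = 261.4 K

Series thermal resistances, inner to outer:
  R_titanium = (1/4.31 − 1/4.34)/(4πk) = 0.001604/(4π·25.6) = 4.985×10^-6 K/W
  R_aerogel blanket = (1/4.34 − 1/4.62)/(4πk) = 0.01396/(4π·0.0142) = 0.07826 K/W
  R_cork board = (1/4.62 − 1/4.91)/(4πk) = 0.01278/(4π·0.0485) = 0.02098 K/W
ΣR = 4.985×10^-6 + 0.07826 + 0.02098 = 0.09924 K/W
Q = ΔT/ΣR = (122 K − 298.7 K)/0.09924 = -1781 W
From the inner boundary to the aerogel blanket/cork board interface, ΣR_partial = 0.07826 K/W.
T_interface = T_in − Q·ΣR_partial = 122 K − (-1781)(0.07826) = 261.4 K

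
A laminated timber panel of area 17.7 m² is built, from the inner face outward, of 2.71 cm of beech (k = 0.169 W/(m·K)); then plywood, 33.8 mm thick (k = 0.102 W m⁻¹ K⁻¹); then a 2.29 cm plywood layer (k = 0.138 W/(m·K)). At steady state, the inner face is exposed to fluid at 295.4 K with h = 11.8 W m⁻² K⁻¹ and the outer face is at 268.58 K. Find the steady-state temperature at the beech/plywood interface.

T = 286.5 K

Resistance network (inner→outer):
  R_conv,in = 1/(hA) = 1/(11.8·17.7) = 0.004788 K/W
  R_beech = L/(kA) = 0.0271/(0.169·17.7) = 0.009060 K/W
  R_plywood = L/(kA) = 0.0338/(0.102·17.7) = 0.01872 K/W
  R_plywood = L/(kA) = 0.0229/(0.138·17.7) = 0.009375 K/W
ΣR = 0.004788 + 0.009060 + 0.01872 + 0.009375 = 0.04194 K/W
Q = ΔT/ΣR = (295.4 K − 268.58 K)/0.04194 = 639.5 W
From the inner boundary to the beech/plywood interface, ΣR_partial = 0.01385 K/W.
T_interface = T_in − Q·ΣR_partial = 295.4 K − (639.5)(0.01385) = 286.5 K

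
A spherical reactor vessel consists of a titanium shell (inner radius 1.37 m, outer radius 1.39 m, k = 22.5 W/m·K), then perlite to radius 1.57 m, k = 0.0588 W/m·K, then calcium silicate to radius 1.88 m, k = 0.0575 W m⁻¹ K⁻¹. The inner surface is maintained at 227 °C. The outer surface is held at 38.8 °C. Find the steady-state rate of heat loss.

Series thermal resistances, inner to outer:
  R_titanium = (1/1.37 − 1/1.39)/(4πk) = 0.01050/(4π·22.5) = 3.715×10^-5 K/W
  R_perlite = (1/1.39 − 1/1.57)/(4πk) = 0.08248/(4π·0.0588) = 0.1116 K/W
  R_calcium silicate = (1/1.57 − 1/1.88)/(4πk) = 0.1050/(4π·0.0575) = 0.1454 K/W
ΣR = 3.715×10^-5 + 0.1116 + 0.1454 = 0.2570 K/W
Q = ΔT/ΣR = (227 °C − 38.8 °C)/0.2570 = 732 W

Q = 732 W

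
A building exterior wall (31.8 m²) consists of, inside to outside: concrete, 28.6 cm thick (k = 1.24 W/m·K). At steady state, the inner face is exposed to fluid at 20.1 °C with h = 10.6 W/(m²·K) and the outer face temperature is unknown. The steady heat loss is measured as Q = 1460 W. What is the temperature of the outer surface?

T_out = 5.18 °C

Series resistances:
  R_conv,in = 1/(hA) = 1/(10.6·31.8) = 0.002967 K/W
  R_concrete = L/(kA) = 0.286/(1.24·31.8) = 0.007253 K/W
ΣR = 0.01022 K/W
ΔT = Q·ΣR = 1460 × 0.01022 = 14.92 K
Heat flows outward, so T_out = T_in − ΔT = 20.1 − 14.92 = 5.18 °C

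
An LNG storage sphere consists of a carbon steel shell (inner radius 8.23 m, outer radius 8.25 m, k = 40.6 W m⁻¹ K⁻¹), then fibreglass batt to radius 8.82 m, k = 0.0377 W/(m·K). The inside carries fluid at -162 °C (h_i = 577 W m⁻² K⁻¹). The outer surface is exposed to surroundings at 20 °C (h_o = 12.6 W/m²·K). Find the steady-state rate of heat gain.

Q = 11.0 kW

Resistance network (inner→outer):
  R_conv,in = 1/(4πr²h) = 1/(4π·8.23²·577) = 2.036×10^-6 K/W
  R_carbon steel = (1/8.23 − 1/8.25)/(4πk) = 2.946×10^-4/(4π·40.6) = 5.774×10^-7 K/W
  R_fibreglass batt = (1/8.25 − 1/8.82)/(4πk) = 0.007833/(4π·0.0377) = 0.01653 K/W
  R_conv,out = 1/(4πr²h) = 1/(4π·8.82²·12.6) = 8.119×10^-5 K/W
ΣR = 2.036×10^-6 + 5.774×10^-7 + 0.01653 + 8.119×10^-5 = 0.01661 K/W
Q = ΔT/ΣR = (-162 °C − 20 °C)/0.01661 = -11000 W
(Negative Q ⇒ heat flows inward; heat gain = 11000 W.)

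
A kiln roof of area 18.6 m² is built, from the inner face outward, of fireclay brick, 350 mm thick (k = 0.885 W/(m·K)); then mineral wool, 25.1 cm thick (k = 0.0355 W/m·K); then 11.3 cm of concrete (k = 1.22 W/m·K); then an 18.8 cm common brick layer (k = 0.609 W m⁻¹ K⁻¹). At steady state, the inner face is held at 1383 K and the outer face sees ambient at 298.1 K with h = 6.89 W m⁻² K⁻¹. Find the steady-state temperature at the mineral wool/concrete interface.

T = 372 K

Resistance network (inner→outer):
  R_fireclay brick = L/(kA) = 0.350/(0.885·18.6) = 0.02126 K/W
  R_mineral wool = L/(kA) = 0.251/(0.0355·18.6) = 0.3801 K/W
  R_concrete = L/(kA) = 0.113/(1.22·18.6) = 0.004980 K/W
  R_common brick = L/(kA) = 0.188/(0.609·18.6) = 0.01660 K/W
  R_conv,out = 1/(hA) = 1/(6.89·18.6) = 0.007803 K/W
ΣR = 0.02126 + 0.3801 + 0.004980 + 0.01660 + 0.007803 = 0.4307 K/W
Q = ΔT/ΣR = (1383 K − 298.1 K)/0.4307 = 2519 W
From the inner boundary to the mineral wool/concrete interface, ΣR_partial = 0.4014 K/W.
T_interface = T_in − Q·ΣR_partial = 1383 K − (2519)(0.4014) = 372 K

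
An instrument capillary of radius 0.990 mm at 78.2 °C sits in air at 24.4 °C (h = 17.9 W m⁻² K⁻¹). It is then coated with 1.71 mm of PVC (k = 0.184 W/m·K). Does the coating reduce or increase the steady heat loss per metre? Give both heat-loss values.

Critical radius for a cylinder: r_cr = k/h = 0.0103 m = 1.03 cm.
Outer radius after coating: r₂ = 9.90×10^-4 + 0.00171 = 0.002700 m.
Since r₁ < r_cr and r₂ ≤ r_cr, the coating moves toward the maximum at r_cr — heat loss rises.
Bare: R = 1/(2πr₁h) = 8.981 m·K/W; Q = 53.8/8.981 = 5.99 W/m.
Coated: R = R_cond + R_conv = 4.161 m·K/W; Q = 53.8/4.161 = 12.9 W/m.

increases: 5.99 → 12.9 W/m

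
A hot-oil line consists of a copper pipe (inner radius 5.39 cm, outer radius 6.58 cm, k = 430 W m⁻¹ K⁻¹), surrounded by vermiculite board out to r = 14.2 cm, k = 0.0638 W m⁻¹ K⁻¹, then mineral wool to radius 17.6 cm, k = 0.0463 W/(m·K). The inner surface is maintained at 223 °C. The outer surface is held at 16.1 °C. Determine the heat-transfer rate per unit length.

Q' = 77.9 W/m

Resistance network (inner→outer):
  R'_copper = ln(0.0658/0.0539)/(2πk) = 0.1995/(2π·430) = 7.384×10^-5 m·K/W
  R'_vermiculite board = ln(0.142/0.0658)/(2πk) = 0.7692/(2π·0.0638) = 1.919 m·K/W
  R'_mineral wool = ln(0.176/0.142)/(2πk) = 0.2147/(2π·0.0463) = 0.7379 m·K/W
ΣR = 7.384×10^-5 + 1.919 + 0.7379 = 2.657 m·K/W
Q' = ΔT/ΣR = (223 °C − 16.1 °C)/2.657 = 77.9 W/m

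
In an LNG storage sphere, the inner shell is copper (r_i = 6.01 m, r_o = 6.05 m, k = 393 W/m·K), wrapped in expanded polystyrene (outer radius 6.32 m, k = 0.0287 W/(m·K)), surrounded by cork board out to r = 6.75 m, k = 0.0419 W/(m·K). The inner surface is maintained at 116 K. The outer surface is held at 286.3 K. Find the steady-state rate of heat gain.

Q = 4400 W

Series thermal resistances, inner to outer:
  R_copper = (1/6.01 − 1/6.05)/(4πk) = 0.001100/(4π·393) = 2.228×10^-7 K/W
  R_expanded polystyrene = (1/6.05 − 1/6.32)/(4πk) = 0.007061/(4π·0.0287) = 0.01958 K/W
  R_cork board = (1/6.32 − 1/6.75)/(4πk) = 0.01008/(4π·0.0419) = 0.01914 K/W
ΣR = 2.228×10^-7 + 0.01958 + 0.01914 = 0.03872 K/W
Q = ΔT/ΣR = (116 K − 286.3 K)/0.03872 = -4400 W
(Negative Q ⇒ heat flows inward; heat gain = 4400 W.)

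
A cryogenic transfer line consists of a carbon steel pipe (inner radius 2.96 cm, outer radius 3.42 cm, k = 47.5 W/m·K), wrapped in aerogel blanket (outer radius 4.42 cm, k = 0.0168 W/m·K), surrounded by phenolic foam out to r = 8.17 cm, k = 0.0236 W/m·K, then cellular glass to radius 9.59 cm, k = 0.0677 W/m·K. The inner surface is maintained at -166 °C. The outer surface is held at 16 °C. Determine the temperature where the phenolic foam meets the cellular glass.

T = 6.1 °C

Series thermal resistances, inner to outer:
  R'_carbon steel = ln(0.0342/0.0296)/(2πk) = 0.1445/(2π·47.5) = 4.840×10^-4 m·K/W
  R'_aerogel blanket = ln(0.0442/0.0342)/(2πk) = 0.2565/(2π·0.0168) = 2.430 m·K/W
  R'_phenolic foam = ln(0.0817/0.0442)/(2πk) = 0.6143/(2π·0.0236) = 4.143 m·K/W
  R'_cellular glass = ln(0.0959/0.0817)/(2πk) = 0.1603/(2π·0.0677) = 0.3767 m·K/W
ΣR = 4.840×10^-4 + 2.430 + 4.143 + 0.3767 = 6.950 m·K/W
Q' = ΔT/ΣR = (-166 °C − 16 °C)/6.950 = -26.19 W/m
From the inner boundary to the phenolic foam/cellular glass interface, ΣR_partial = 6.573 m·K/W.
T_interface = T_in − Q'·ΣR_partial = -166 °C − (-26.19)(6.573) = 6.1 °C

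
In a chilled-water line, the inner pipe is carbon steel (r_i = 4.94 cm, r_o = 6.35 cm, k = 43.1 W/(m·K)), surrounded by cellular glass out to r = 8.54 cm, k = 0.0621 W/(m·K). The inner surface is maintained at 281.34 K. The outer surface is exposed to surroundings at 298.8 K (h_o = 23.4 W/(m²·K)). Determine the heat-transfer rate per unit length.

Q' = 20.8 W/m

Treat each layer as a resistance in series:
  R'_carbon steel = ln(0.0635/0.0494)/(2πk) = 0.2511/(2π·43.1) = 9.272×10^-4 m·K/W
  R'_cellular glass = ln(0.0854/0.0635)/(2πk) = 0.2963/(2π·0.0621) = 0.7594 m·K/W
  R'_conv,out = 1/(2πr h) = 1/(2π·0.0854·23.4) = 0.07964 m·K/W
ΣR = 9.272×10^-4 + 0.7594 + 0.07964 = 0.8400 m·K/W
Q' = ΔT/ΣR = (281.34 K − 298.8 K)/0.8400 = -20.8 W/m
(Negative Q' ⇒ heat flows inward; heat gain = 20.8 W/m.)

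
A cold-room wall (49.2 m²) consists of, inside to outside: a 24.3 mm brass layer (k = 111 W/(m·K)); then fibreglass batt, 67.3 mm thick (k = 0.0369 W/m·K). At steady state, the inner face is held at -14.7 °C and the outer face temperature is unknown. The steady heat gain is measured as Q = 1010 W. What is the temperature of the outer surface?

T_out = 22.7 °C

Sum the resistances:
  R_brass = L/(kA) = 0.0243/(111·49.2) = 4.450×10^-6 K/W
  R_fibreglass batt = L/(kA) = 0.0673/(0.0369·49.2) = 0.03707 K/W
ΣR = 0.03707 K/W
ΔT = Q·ΣR = 1010 × 0.03707 = 37.44 K
Heat flows inward, so T_out = T_in + ΔT = -14.7 + 37.44 = 22.7 °C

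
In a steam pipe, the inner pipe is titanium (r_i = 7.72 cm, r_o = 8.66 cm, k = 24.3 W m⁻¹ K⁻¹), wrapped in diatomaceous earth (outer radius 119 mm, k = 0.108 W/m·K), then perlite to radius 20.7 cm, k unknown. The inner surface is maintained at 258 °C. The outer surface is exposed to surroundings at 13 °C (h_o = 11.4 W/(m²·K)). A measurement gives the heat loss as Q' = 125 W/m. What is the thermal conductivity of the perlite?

k = 0.0619 W/m·K

ΣR = ΔT/Q' = |258 − 13|/125 = 1.960 m·K/W
Known resistances:
  R'_titanium = ln(0.0866/0.0772)/(2πk) = 0.1149/(2π·24.3) = 7.525×10^-4 m·K/W
  R'_diatomaceous earth = ln(0.119/0.0866)/(2πk) = 0.3178/(2π·0.108) = 0.4684 m·K/W
  R'_conv,out = 1/(2πr h) = 1/(2π·0.207·11.4) = 0.06744 m·K/W
R_perlite = ΣR − ΣR_known = 1.960 − 0.5366 = 1.423 m·K/W
ln(r₂/r₁)/(2πk) = 1.423 ⇒ k = 0.5536/(2π·1.423) = 0.0619 W/m·K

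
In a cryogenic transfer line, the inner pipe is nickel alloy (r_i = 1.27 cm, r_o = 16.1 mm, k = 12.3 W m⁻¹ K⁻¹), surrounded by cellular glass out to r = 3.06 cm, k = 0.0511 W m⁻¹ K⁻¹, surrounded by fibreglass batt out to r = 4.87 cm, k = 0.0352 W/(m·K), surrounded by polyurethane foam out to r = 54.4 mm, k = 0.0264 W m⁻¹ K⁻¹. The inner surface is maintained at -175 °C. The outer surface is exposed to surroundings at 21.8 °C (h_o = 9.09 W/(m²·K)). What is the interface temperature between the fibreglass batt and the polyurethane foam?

Treat each layer as a resistance in series:
  R'_nickel alloy = ln(0.0161/0.0127)/(2πk) = 0.2372/(2π·12.3) = 0.003069 m·K/W
  R'_cellular glass = ln(0.0306/0.0161)/(2πk) = 0.6422/(2π·0.0511) = 2.000 m·K/W
  R'_fibreglass batt = ln(0.0487/0.0306)/(2πk) = 0.4647/(2π·0.0352) = 2.101 m·K/W
  R'_polyurethane foam = ln(0.0544/0.0487)/(2πk) = 0.1107/(2π·0.0264) = 0.6673 m·K/W
  R'_conv,out = 1/(2πr h) = 1/(2π·0.0544·9.09) = 0.3219 m·K/W
ΣR = 0.003069 + 2.000 + 2.101 + 0.6673 + 0.3219 = 5.093 m·K/W
Q' = ΔT/ΣR = (-175 °C − 21.8 °C)/5.093 = -38.64 W/m
From the inner boundary to the fibreglass batt/polyurethane foam interface, ΣR_partial = 4.104 m·K/W.
T_interface = T_in − Q'·ΣR_partial = -175 °C − (-38.64)(4.104) = -16.4 °C

T = -16.4 °C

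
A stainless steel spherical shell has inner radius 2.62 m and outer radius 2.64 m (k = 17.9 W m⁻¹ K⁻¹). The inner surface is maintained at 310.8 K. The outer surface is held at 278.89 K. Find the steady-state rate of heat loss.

Q = 4πk·ΔT/(1/r₁ − 1/r₂) = 4π × 17.9 × 31.91 / (1/2.62 − 1/2.64) = 2.48×10^6 W

Q = 2.48×10^6 W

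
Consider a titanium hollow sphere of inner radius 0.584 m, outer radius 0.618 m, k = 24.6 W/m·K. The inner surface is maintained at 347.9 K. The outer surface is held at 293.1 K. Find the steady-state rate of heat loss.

Q = 180 kW

Q = 4πk·ΔT/(1/r₁ − 1/r₂) = 4π × 24.6 × 54.8 / (1/0.584 − 1/0.618) = 1.80×10^5 W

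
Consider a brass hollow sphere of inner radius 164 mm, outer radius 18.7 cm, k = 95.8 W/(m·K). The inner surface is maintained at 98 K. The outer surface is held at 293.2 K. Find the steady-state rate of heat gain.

Q = 3.13×10^5 W

Q = 4πk·ΔT/(1/r₁ − 1/r₂) = 4π × 95.8 × 195.2 / (1/0.164 − 1/0.187) = 3.13×10^5 W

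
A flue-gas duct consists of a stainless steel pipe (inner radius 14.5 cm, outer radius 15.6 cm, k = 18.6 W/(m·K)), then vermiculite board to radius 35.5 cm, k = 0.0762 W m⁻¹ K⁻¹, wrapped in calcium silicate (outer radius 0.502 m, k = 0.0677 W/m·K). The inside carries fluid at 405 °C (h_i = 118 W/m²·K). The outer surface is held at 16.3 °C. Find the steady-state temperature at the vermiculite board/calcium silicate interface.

Treat each layer as a resistance in series:
  R'_conv,in = 1/(2πr h) = 1/(2π·0.145·118) = 0.009302 m·K/W
  R'_stainless steel = ln(0.156/0.145)/(2πk) = 0.07312/(2π·18.6) = 6.257×10^-4 m·K/W
  R'_vermiculite board = ln(0.355/0.156)/(2πk) = 0.8223/(2π·0.0762) = 1.717 m·K/W
  R'_calcium silicate = ln(0.502/0.355)/(2πk) = 0.3465/(2π·0.0677) = 0.8145 m·K/W
ΣR = 0.009302 + 6.257×10^-4 + 1.717 + 0.8145 = 2.541 m·K/W
Q' = ΔT/ΣR = (405 °C − 16.3 °C)/2.541 = 153.0 W/m
From the inner boundary to the vermiculite board/calcium silicate interface, ΣR_partial = 1.727 m·K/W.
T_interface = T_in − Q'·ΣR_partial = 405 °C − (153.0)(1.727) = 141 °C

T = 141 °C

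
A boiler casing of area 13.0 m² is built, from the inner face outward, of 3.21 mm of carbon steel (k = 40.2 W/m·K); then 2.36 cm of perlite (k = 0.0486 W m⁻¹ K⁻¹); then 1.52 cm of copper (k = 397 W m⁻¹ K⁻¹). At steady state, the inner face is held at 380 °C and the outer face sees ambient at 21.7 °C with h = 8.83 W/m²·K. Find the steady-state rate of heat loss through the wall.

Q = 7780 W

Resistance network (inner→outer):
  R_carbon steel = L/(kA) = 0.00321/(40.2·13.0) = 6.142×10^-6 K/W
  R_perlite = L/(kA) = 0.0236/(0.0486·13.0) = 0.03735 K/W
  R_copper = L/(kA) = 0.0152/(397·13.0) = 2.945×10^-6 K/W
  R_conv,out = 1/(hA) = 1/(8.83·13.0) = 0.008712 K/W
ΣR = 6.142×10^-6 + 0.03735 + 2.945×10^-6 + 0.008712 = 0.04607 K/W
Q = ΔT/ΣR = (380 °C − 21.7 °C)/0.04607 = 7780 W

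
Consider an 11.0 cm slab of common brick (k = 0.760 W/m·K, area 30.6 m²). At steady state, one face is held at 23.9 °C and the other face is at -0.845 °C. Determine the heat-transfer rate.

Q = kA·ΔT/L = 0.760 × 30.6 × |23.9 °C − -0.845 °C| / 0.110 = 5230 W

Q = 5230 W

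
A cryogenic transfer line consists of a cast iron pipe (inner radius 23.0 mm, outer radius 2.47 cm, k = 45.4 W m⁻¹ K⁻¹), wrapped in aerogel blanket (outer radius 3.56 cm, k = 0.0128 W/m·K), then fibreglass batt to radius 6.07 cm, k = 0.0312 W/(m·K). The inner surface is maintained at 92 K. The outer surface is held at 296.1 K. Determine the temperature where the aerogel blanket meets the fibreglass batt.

Resistance network (inner→outer):
  R'_cast iron = ln(0.0247/0.0230)/(2πk) = 0.07131/(2π·45.4) = 2.500×10^-4 m·K/W
  R'_aerogel blanket = ln(0.0356/0.0247)/(2πk) = 0.3655/(2π·0.0128) = 4.545 m·K/W
  R'_fibreglass batt = ln(0.0607/0.0356)/(2πk) = 0.5336/(2π·0.0312) = 2.722 m·K/W
ΣR = 2.500×10^-4 + 4.545 + 2.722 = 7.267 m·K/W
Q' = ΔT/ΣR = (92 K − 296.1 K)/7.267 = -28.09 W/m
From the inner boundary to the aerogel blanket/fibreglass batt interface, ΣR_partial = 4.545 m·K/W.
T_interface = T_in − Q'·ΣR_partial = 92 K − (-28.09)(4.545) = 219.7 K

T = 219.7 K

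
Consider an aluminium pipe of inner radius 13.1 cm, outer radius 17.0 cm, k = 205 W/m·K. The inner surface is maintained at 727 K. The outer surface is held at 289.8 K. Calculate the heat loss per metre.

Q' = 2160 kW/m

Q' = 2πk·ΔT/ln(r₂/r₁) = 2π × 205 × 437.2 / ln(0.170/0.131) = 2.16×10^6 W/m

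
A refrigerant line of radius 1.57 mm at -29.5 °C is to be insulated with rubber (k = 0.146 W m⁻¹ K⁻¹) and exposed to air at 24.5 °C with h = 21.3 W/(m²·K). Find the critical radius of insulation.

For a cylinder, r_cr = k_ins/h = 0.146/21.3 = 0.00685 m = 0.685 cm

r_cr = 0.685 cm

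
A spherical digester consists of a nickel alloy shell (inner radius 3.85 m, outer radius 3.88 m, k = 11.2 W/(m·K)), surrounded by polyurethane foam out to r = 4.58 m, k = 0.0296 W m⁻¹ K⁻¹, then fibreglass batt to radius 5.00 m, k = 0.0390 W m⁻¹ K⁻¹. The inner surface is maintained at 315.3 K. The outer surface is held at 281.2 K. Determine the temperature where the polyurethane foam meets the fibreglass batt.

Series thermal resistances, inner to outer:
  R_nickel alloy = (1/3.85 − 1/3.88)/(4πk) = 0.002008/(4π·11.2) = 1.427×10^-5 K/W
  R_polyurethane foam = (1/3.88 − 1/4.58)/(4πk) = 0.03939/(4π·0.0296) = 0.1059 K/W
  R_fibreglass batt = (1/4.58 − 1/5.00)/(4πk) = 0.01834/(4π·0.0390) = 0.03742 K/W
ΣR = 1.427×10^-5 + 0.1059 + 0.03742 = 0.1433 K/W
Q = ΔT/ΣR = (315.3 K − 281.2 K)/0.1433 = 238.0 W
From the inner boundary to the polyurethane foam/fibreglass batt interface, ΣR_partial = 0.1059 K/W.
T_interface = T_in − Q·ΣR_partial = 315.3 K − (238.0)(0.1059) = 290.1 K

T = 290.1 K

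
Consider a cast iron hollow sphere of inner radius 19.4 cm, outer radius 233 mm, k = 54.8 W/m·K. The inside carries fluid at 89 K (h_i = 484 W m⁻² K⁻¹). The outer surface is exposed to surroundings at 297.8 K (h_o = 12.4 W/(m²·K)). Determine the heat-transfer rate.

Treat each layer as a resistance in series:
  R_conv,in = 1/(4πr²h) = 1/(4π·0.194²·484) = 0.004369 K/W
  R_cast iron = (1/0.194 − 1/0.233)/(4πk) = 0.8628/(4π·54.8) = 0.001253 K/W
  R_conv,out = 1/(4πr²h) = 1/(4π·0.233²·12.4) = 0.1182 K/W
ΣR = 0.004369 + 0.001253 + 0.1182 = 0.1238 K/W
Q = ΔT/ΣR = (89 K − 297.8 K)/0.1238 = -1690 W
(Negative Q ⇒ heat flows inward; heat gain = 1690 W.)

Q = 1690 W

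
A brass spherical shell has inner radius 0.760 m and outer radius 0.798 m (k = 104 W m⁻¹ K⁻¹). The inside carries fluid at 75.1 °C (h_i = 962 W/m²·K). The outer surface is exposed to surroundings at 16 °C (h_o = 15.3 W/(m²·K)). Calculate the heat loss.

Resistance network (inner→outer):
  R_conv,in = 1/(4πr²h) = 1/(4π·0.760²·962) = 1.432×10^-4 K/W
  R_brass = (1/0.760 − 1/0.798)/(4πk) = 0.06266/(4π·104) = 4.794×10^-5 K/W
  R_conv,out = 1/(4πr²h) = 1/(4π·0.798²·15.3) = 0.008168 K/W
ΣR = 1.432×10^-4 + 4.794×10^-5 + 0.008168 = 0.008359 K/W
Q = ΔT/ΣR = (75.1 °C − 16 °C)/0.008359 = 7070 W

Q = 7070 W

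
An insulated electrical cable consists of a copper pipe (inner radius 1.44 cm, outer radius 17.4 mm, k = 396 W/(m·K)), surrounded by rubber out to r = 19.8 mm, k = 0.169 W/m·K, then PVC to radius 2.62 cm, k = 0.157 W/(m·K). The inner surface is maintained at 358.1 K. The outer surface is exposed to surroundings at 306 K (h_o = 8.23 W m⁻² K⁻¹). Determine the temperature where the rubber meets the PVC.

T = 352.6 K

Treat each layer as a resistance in series:
  R'_copper = ln(0.0174/0.0144)/(2πk) = 0.1892/(2π·396) = 7.606×10^-5 m·K/W
  R'_rubber = ln(0.0198/0.0174)/(2πk) = 0.1292/(2π·0.169) = 0.1217 m·K/W
  R'_PVC = ln(0.0262/0.0198)/(2πk) = 0.2801/(2π·0.157) = 0.2839 m·K/W
  R'_conv,out = 1/(2πr h) = 1/(2π·0.0262·8.23) = 0.7381 m·K/W
ΣR = 7.606×10^-5 + 0.1217 + 0.2839 + 0.7381 = 1.144 m·K/W
Q' = ΔT/ΣR = (358.1 K − 306 K)/1.144 = 45.54 W/m
From the inner boundary to the rubber/PVC interface, ΣR_partial = 0.1218 m·K/W.
T_interface = T_in − Q'·ΣR_partial = 358.1 K − (45.54)(0.1218) = 352.6 K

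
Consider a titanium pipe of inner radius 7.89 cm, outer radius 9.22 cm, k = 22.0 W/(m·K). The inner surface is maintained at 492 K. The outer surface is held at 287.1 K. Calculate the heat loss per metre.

Q' = 1.82×10^5 W/m

Q' = 2πk·ΔT/ln(r₂/r₁) = 2π × 22.0 × 204.9 / ln(0.0922/0.0789) = 1.82×10^5 W/m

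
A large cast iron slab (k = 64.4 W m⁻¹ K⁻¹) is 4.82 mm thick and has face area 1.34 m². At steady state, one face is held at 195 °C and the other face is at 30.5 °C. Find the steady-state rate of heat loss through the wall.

Q = 2950 kW

Q = kA·ΔT/L = 64.4 × 1.34 × |195 °C − 30.5 °C| / 0.00482 = 2.95×10^6 W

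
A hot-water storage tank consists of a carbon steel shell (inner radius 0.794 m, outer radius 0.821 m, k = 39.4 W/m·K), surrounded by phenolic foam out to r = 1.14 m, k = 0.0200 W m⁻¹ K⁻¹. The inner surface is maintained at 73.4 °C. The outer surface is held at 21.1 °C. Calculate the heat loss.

Q = 38.6 W

Resistance network (inner→outer):
  R_carbon steel = (1/0.794 − 1/0.821)/(4πk) = 0.04142/(4π·39.4) = 8.366×10^-5 K/W
  R_phenolic foam = (1/0.821 − 1/1.14)/(4πk) = 0.3408/(4π·0.0200) = 1.356 K/W
ΣR = 8.366×10^-5 + 1.356 = 1.356 K/W
Q = ΔT/ΣR = (73.4 °C − 21.1 °C)/1.356 = 38.6 W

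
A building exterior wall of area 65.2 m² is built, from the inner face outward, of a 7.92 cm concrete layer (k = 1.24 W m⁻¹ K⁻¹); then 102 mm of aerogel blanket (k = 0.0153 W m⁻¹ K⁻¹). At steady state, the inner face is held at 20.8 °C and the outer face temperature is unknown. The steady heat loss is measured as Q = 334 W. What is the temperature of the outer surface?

T_out = -13.7 °C

Sum the resistances:
  R_concrete = L/(kA) = 0.0792/(1.24·65.2) = 9.796×10^-4 K/W
  R_aerogel blanket = L/(kA) = 0.102/(0.0153·65.2) = 0.1022 K/W
ΣR = 0.1032 K/W
ΔT = Q·ΣR = 334 × 0.1032 = 34.47 K
Heat flows outward, so T_out = T_in − ΔT = 20.8 − 34.47 = -13.7 °C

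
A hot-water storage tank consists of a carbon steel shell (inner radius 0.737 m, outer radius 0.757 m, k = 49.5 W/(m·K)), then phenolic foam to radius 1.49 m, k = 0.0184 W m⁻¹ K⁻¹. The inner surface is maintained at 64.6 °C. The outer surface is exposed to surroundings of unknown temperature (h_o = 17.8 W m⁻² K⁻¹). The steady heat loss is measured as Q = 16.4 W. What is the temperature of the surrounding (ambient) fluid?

Series resistances:
  R_carbon steel = (1/0.737 − 1/0.757)/(4πk) = 0.03585/(4π·49.5) = 5.763×10^-5 K/W
  R_phenolic foam = (1/0.757 − 1/1.49)/(4πk) = 0.6499/(4π·0.0184) = 2.811 K/W
  R_conv,out = 1/(4πr²h) = 1/(4π·1.49²·17.8) = 0.002014 K/W
ΣR = 2.813 K/W
ΔT = Q·ΣR = 16.4 × 2.813 = 46.13 K
Heat flows outward, so T_out = T_in − ΔT = 64.6 − 46.13 = 18.5 °C

T_out = 18.5 °C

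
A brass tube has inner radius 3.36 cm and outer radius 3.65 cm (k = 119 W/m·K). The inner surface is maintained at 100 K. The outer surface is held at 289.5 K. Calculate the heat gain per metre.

Q' = 2πk·ΔT/ln(r₂/r₁) = 2π × 119 × 189.5 / ln(0.0365/0.0336) = 1.71×10^6 W/m

Q' = 1710 kW/m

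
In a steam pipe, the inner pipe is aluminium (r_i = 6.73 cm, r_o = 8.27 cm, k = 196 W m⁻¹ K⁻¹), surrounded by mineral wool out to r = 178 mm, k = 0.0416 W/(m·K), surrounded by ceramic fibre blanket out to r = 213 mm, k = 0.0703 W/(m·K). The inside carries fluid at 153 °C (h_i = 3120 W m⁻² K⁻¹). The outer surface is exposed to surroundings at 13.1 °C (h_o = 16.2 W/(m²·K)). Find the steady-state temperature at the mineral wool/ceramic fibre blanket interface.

T = 31.8 °C

Resistance network (inner→outer):
  R'_conv,in = 1/(2πr h) = 1/(2π·0.0673·3120) = 7.580×10^-4 m·K/W
  R'_aluminium = ln(0.0827/0.0673)/(2πk) = 0.2061/(2π·196) = 1.673×10^-4 m·K/W
  R'_mineral wool = ln(0.178/0.0827)/(2πk) = 0.7666/(2π·0.0416) = 2.933 m·K/W
  R'_ceramic fibre blanket = ln(0.213/0.178)/(2πk) = 0.1795/(2π·0.0703) = 0.4064 m·K/W
  R'_conv,out = 1/(2πr h) = 1/(2π·0.213·16.2) = 0.04612 m·K/W
ΣR = 7.580×10^-4 + 1.673×10^-4 + 2.933 + 0.4064 + 0.04612 = 3.386 m·K/W
Q' = ΔT/ΣR = (153 °C − 13.1 °C)/3.386 = 41.32 W/m
From the inner boundary to the mineral wool/ceramic fibre blanket interface, ΣR_partial = 2.934 m·K/W.
T_interface = T_in − Q'·ΣR_partial = 153 °C − (41.32)(2.934) = 31.8 °C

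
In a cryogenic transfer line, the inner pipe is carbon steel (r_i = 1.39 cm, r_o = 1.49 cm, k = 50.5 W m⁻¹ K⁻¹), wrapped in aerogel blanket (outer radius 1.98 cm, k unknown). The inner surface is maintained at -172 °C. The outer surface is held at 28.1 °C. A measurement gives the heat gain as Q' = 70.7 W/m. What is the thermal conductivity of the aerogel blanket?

ΣR = ΔT/Q' = |-172 − 28.1|/70.7 = 2.830 m·K/W
Known resistances:
  R'_carbon steel = ln(0.0149/0.0139)/(2πk) = 0.06947/(2π·50.5) = 2.189×10^-4 m·K/W
R_aerogel blanket = ΣR − ΣR_known = 2.830 − 2.189×10^-4 = 2.830 m·K/W
ln(r₂/r₁)/(2πk) = 2.830 ⇒ k = 0.2843/(2π·2.830) = 0.0160 W/m·K

k = 0.0160 W/m·K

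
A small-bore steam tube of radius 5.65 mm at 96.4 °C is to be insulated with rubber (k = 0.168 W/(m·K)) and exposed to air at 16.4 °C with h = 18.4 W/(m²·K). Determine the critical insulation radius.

For a cylinder, r_cr = k_ins/h = 0.168/18.4 = 0.00913 m = 0.913 cm

r_cr = 0.913 cm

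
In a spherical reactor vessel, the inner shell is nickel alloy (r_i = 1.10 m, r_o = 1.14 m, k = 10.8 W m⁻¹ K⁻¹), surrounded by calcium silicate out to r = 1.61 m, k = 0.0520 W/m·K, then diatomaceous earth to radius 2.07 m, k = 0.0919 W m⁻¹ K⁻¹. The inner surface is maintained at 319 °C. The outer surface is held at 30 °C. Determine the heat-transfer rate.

Treat each layer as a resistance in series:
  R_nickel alloy = (1/1.10 − 1/1.14)/(4πk) = 0.03190/(4π·10.8) = 2.350×10^-4 K/W
  R_calcium silicate = (1/1.14 − 1/1.61)/(4πk) = 0.2561/(4π·0.0520) = 0.3919 K/W
  R_diatomaceous earth = (1/1.61 − 1/2.07)/(4πk) = 0.1380/(4π·0.0919) = 0.1195 K/W
ΣR = 2.350×10^-4 + 0.3919 + 0.1195 = 0.5116 K/W
Q = ΔT/ΣR = (319 °C − 30 °C)/0.5116 = 565 W

Q = 565 W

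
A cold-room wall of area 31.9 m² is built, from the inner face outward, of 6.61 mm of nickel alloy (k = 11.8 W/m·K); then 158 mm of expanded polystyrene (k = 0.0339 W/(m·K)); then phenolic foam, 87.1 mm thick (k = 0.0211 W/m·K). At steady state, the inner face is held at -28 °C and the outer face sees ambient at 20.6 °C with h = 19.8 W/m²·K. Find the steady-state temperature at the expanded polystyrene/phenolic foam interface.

Treat each layer as a resistance in series:
  R_nickel alloy = L/(kA) = 0.00661/(11.8·31.9) = 1.756×10^-5 K/W
  R_expanded polystyrene = L/(kA) = 0.158/(0.0339·31.9) = 0.1461 K/W
  R_phenolic foam = L/(kA) = 0.0871/(0.0211·31.9) = 0.1294 K/W
  R_conv,out = 1/(hA) = 1/(19.8·31.9) = 0.001583 K/W
ΣR = 1.756×10^-5 + 0.1461 + 0.1294 + 0.001583 = 0.2771 K/W
Q = ΔT/ΣR = (-28 °C − 20.6 °C)/0.2771 = -175.4 W
From the inner boundary to the expanded polystyrene/phenolic foam interface, ΣR_partial = 0.1461 K/W.
T_interface = T_in − Q·ΣR_partial = -28 °C − (-175.4)(0.1461) = -2.37 °C

T = -2.37 °C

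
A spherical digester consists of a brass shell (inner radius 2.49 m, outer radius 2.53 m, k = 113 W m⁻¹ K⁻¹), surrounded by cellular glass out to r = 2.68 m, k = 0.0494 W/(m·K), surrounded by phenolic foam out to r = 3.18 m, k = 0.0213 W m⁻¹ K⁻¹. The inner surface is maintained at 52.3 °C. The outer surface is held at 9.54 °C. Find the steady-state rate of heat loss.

Q = 168 W

Treat each layer as a resistance in series:
  R_brass = (1/2.49 − 1/2.53)/(4πk) = 0.006350/(4π·113) = 4.471×10^-6 K/W
  R_cellular glass = (1/2.53 − 1/2.68)/(4πk) = 0.02212/(4π·0.0494) = 0.03564 K/W
  R_phenolic foam = (1/2.68 − 1/3.18)/(4πk) = 0.05867/(4π·0.0213) = 0.2192 K/W
ΣR = 4.471×10^-6 + 0.03564 + 0.2192 = 0.2548 K/W
Q = ΔT/ΣR = (52.3 °C − 9.54 °C)/0.2548 = 168 W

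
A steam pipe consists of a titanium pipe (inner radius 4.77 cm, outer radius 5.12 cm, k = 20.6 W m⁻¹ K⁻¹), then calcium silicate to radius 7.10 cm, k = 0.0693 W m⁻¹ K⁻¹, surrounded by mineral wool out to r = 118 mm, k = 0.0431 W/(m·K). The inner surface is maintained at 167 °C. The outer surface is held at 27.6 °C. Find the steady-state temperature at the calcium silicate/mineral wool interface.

T = 127 °C

Treat each layer as a resistance in series:
  R'_titanium = ln(0.0512/0.0477)/(2πk) = 0.07081/(2π·20.6) = 5.471×10^-4 m·K/W
  R'_calcium silicate = ln(0.0710/0.0512)/(2πk) = 0.3269/(2π·0.0693) = 0.7509 m·K/W
  R'_mineral wool = ln(0.118/0.0710)/(2πk) = 0.5080/(2π·0.0431) = 1.876 m·K/W
ΣR = 5.471×10^-4 + 0.7509 + 1.876 = 2.627 m·K/W
Q' = ΔT/ΣR = (167 °C − 27.6 °C)/2.627 = 53.06 W/m
From the inner boundary to the calcium silicate/mineral wool interface, ΣR_partial = 0.7514 m·K/W.
T_interface = T_in − Q'·ΣR_partial = 167 °C − (53.06)(0.7514) = 127 °C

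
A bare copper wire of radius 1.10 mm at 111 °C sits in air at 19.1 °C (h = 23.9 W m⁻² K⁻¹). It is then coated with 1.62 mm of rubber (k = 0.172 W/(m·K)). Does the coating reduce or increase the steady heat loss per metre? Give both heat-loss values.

increases: 15.2 → 28.0 W/m

Critical radius for a cylinder: r_cr = k/h = 0.00720 m = 0.720 cm.
Outer radius after coating: r₂ = 0.00110 + 0.00162 = 0.00272 m.
Since r₁ < r_cr and r₂ ≤ r_cr, the coating moves toward the maximum at r_cr — heat loss rises.
Bare: R = 1/(2πr₁h) = 6.054 m·K/W; Q = 91.9/6.054 = 15.2 W/m.
Coated: R = R_cond + R_conv = 3.286 m·K/W; Q = 91.9/3.286 = 28.0 W/m.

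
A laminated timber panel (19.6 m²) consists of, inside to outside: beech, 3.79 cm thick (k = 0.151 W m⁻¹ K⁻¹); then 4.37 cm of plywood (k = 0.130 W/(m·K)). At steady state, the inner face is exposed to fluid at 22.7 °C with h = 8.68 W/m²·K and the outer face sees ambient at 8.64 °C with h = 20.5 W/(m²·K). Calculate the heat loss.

Q = 367 W

Treat each layer as a resistance in series:
  R_conv,in = 1/(hA) = 1/(8.68·19.6) = 0.005878 K/W
  R_beech = L/(kA) = 0.0379/(0.151·19.6) = 0.01281 K/W
  R_plywood = L/(kA) = 0.0437/(0.130·19.6) = 0.01715 K/W
  R_conv,out = 1/(hA) = 1/(20.5·19.6) = 0.002489 K/W
ΣR = 0.005878 + 0.01281 + 0.01715 + 0.002489 = 0.03833 K/W
Q = ΔT/ΣR = (22.7 °C − 8.64 °C)/0.03833 = 367 W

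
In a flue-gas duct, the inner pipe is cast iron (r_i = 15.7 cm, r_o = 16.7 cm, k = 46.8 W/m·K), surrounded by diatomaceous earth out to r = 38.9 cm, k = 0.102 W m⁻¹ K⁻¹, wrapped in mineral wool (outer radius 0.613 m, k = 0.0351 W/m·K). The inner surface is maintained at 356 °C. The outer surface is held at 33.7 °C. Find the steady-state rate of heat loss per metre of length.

Q' = 95.3 W/m

Resistance network (inner→outer):
  R'_cast iron = ln(0.167/0.157)/(2πk) = 0.06175/(2π·46.8) = 2.100×10^-4 m·K/W
  R'_diatomaceous earth = ln(0.389/0.167)/(2πk) = 0.8456/(2π·0.102) = 1.319 m·K/W
  R'_mineral wool = ln(0.613/0.389)/(2πk) = 0.4548/(2π·0.0351) = 2.062 m·K/W
ΣR = 2.100×10^-4 + 1.319 + 2.062 = 3.381 m·K/W
Q' = ΔT/ΣR = (356 °C − 33.7 °C)/3.381 = 95.3 W/m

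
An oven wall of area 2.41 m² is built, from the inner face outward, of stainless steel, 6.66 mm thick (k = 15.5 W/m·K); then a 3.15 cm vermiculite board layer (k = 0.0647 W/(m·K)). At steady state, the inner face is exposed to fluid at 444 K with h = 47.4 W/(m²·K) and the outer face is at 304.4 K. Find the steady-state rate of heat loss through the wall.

Q = 662 W

Resistance network (inner→outer):
  R_conv,in = 1/(hA) = 1/(47.4·2.41) = 0.008754 K/W
  R_stainless steel = L/(kA) = 0.00666/(15.5·2.41) = 1.783×10^-4 K/W
  R_vermiculite board = L/(kA) = 0.0315/(0.0647·2.41) = 0.2020 K/W
ΣR = 0.008754 + 1.783×10^-4 + 0.2020 = 0.2109 K/W
Q = ΔT/ΣR = (444 K − 304.4 K)/0.2109 = 662 W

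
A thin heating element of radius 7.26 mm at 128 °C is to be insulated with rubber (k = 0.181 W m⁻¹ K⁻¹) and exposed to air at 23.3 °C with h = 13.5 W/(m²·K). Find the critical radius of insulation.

For a cylinder, r_cr = k_ins/h = 0.181/13.5 = 0.0134 m = 1.34 cm

r_cr = 1.34 cm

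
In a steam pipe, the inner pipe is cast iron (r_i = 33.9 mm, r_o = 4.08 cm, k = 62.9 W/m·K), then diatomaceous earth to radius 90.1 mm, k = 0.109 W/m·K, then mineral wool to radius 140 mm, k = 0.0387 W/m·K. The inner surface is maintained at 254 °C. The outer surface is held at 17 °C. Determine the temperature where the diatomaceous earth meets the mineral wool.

Treat each layer as a resistance in series:
  R'_cast iron = ln(0.0408/0.0339)/(2πk) = 0.1853/(2π·62.9) = 4.688×10^-4 m·K/W
  R'_diatomaceous earth = ln(0.0901/0.0408)/(2πk) = 0.7922/(2π·0.109) = 1.157 m·K/W
  R'_mineral wool = ln(0.140/0.0901)/(2πk) = 0.4407/(2π·0.0387) = 1.812 m·K/W
ΣR = 4.688×10^-4 + 1.157 + 1.812 = 2.969 m·K/W
Q' = ΔT/ΣR = (254 °C − 17 °C)/2.969 = 79.82 W/m
From the inner boundary to the diatomaceous earth/mineral wool interface, ΣR_partial = 1.157 m·K/W.
T_interface = T_in − Q'·ΣR_partial = 254 °C − (79.82)(1.157) = 162 °C

T = 162 °C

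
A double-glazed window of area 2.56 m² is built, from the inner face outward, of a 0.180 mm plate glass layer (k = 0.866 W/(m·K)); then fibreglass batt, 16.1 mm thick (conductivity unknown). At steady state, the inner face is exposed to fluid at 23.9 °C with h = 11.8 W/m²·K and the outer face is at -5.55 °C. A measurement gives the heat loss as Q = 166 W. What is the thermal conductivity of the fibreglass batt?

k = 0.0436 W/m·K

ΣR = ΔT/Q = |23.9 − -5.55|/166 = 0.1774 K/W
Known resistances:
  R_conv,in = 1/(hA) = 1/(11.8·2.56) = 0.03310 K/W
  R_plate glass = L/(kA) = 1.80×10^-4/(0.866·2.56) = 8.119×10^-5 K/W
R_fibreglass batt = ΣR − ΣR_known = 0.1774 − 0.03318 = 0.1442 K/W
L/(kA) = 0.1442 ⇒ k = 0.0161/(0.1442·2.56) = 0.0436 W/m·K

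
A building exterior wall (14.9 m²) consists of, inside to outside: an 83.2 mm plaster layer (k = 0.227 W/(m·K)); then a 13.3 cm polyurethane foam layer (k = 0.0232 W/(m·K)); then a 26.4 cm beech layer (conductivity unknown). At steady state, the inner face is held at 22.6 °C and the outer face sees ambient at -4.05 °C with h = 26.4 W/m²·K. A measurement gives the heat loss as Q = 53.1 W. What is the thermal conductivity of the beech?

ΣR = ΔT/Q = |22.6 − -4.05|/53.1 = 0.5019 K/W
Known resistances:
  R_plaster = L/(kA) = 0.0832/(0.227·14.9) = 0.02460 K/W
  R_polyurethane foam = L/(kA) = 0.133/(0.0232·14.9) = 0.3847 K/W
  R_conv,out = 1/(hA) = 1/(26.4·14.9) = 0.002542 K/W
R_beech = ΣR − ΣR_known = 0.5019 − 0.4118 = 0.09010 K/W
L/(kA) = 0.09010 ⇒ k = 0.264/(0.09010·14.9) = 0.197 W/m·K

k = 0.197 W/m·K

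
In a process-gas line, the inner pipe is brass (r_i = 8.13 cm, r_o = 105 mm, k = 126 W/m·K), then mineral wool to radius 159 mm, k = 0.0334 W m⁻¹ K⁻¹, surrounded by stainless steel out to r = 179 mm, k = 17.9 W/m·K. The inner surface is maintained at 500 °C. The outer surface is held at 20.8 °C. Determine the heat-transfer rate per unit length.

Treat each layer as a resistance in series:
  R'_brass = ln(0.105/0.0813)/(2πk) = 0.2558/(2π·126) = 3.231×10^-4 m·K/W
  R'_mineral wool = ln(0.159/0.105)/(2πk) = 0.4149/(2π·0.0334) = 1.977 m·K/W
  R'_stainless steel = ln(0.179/0.159)/(2πk) = 0.1185/(2π·17.9) = 0.001053 m·K/W
ΣR = 3.231×10^-4 + 1.977 + 0.001053 = 1.978 m·K/W
Q' = ΔT/ΣR = (500 °C − 20.8 °C)/1.978 = 242 W/m

Q' = 242 W/m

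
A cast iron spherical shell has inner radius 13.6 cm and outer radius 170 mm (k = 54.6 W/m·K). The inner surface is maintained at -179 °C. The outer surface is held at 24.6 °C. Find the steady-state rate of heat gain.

Q = 4πk·ΔT/(1/r₁ − 1/r₂) = 4π × 54.6 × 203.6 / (1/0.136 − 1/0.170) = 95000 W

Q = 95000 W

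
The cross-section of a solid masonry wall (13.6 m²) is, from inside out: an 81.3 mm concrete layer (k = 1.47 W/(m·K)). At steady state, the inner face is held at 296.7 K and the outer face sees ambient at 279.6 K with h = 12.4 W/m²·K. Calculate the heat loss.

Q = 1710 W

Treat each layer as a resistance in series:
  R_concrete = L/(kA) = 0.0813/(1.47·13.6) = 0.004067 K/W
  R_conv,out = 1/(hA) = 1/(12.4·13.6) = 0.005930 K/W
ΣR = 0.004067 + 0.005930 = 0.009997 K/W
Q = ΔT/ΣR = (296.7 K − 279.6 K)/0.009997 = 1710 W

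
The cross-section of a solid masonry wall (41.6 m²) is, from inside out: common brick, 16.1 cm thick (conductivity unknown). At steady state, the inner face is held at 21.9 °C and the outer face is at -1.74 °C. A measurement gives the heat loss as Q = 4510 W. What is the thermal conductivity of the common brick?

ΣR = ΔT/Q = |21.9 − -1.74|/4510 = 0.005242 K/W
L/(kA) = 0.005242 ⇒ k = 0.161/(0.005242·41.6) = 0.738 W/m·K

k = 0.738 W/m·K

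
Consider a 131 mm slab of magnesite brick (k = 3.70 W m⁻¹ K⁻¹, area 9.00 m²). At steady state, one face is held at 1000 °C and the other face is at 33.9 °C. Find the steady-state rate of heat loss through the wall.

Q = 2.46×10^5 W

Q = kA·ΔT/L = 3.70 × 9.00 × |1000 °C − 33.9 °C| / 0.131 = 2.46×10^5 W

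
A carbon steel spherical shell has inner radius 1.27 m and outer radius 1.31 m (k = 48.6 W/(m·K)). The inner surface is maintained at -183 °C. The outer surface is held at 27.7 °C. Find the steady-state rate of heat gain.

Q = 5350 kW

Q = 4πk·ΔT/(1/r₁ − 1/r₂) = 4π × 48.6 × 210.7 / (1/1.27 − 1/1.31) = 5.35×10^6 W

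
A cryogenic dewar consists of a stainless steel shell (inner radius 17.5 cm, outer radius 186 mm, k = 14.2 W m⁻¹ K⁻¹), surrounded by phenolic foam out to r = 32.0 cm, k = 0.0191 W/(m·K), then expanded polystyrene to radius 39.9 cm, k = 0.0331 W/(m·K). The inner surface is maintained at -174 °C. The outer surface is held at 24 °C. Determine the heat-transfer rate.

Treat each layer as a resistance in series:
  R_stainless steel = (1/0.175 − 1/0.186)/(4πk) = 0.3379/(4π·14.2) = 0.001894 K/W
  R_phenolic foam = (1/0.186 − 1/0.320)/(4πk) = 2.251/(4π·0.0191) = 9.380 K/W
  R_expanded polystyrene = (1/0.320 − 1/0.399)/(4πk) = 0.6187/(4π·0.0331) = 1.488 K/W
ΣR = 0.001894 + 9.380 + 1.488 = 10.87 K/W
Q = ΔT/ΣR = (-174 °C − 24 °C)/10.87 = -18.2 W
(Negative Q ⇒ heat flows inward; heat gain = 18.2 W.)

Q = 18.2 W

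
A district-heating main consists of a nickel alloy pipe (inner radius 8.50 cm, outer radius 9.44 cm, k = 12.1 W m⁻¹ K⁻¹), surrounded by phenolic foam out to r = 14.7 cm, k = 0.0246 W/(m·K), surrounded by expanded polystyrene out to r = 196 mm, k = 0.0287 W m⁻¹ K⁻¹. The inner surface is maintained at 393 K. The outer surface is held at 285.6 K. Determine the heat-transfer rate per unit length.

Q' = 24.1 W/m

Series thermal resistances, inner to outer:
  R'_nickel alloy = ln(0.0944/0.0850)/(2πk) = 0.1049/(2π·12.1) = 0.001380 m·K/W
  R'_phenolic foam = ln(0.147/0.0944)/(2πk) = 0.4429/(2π·0.0246) = 2.865 m·K/W
  R'_expanded polystyrene = ln(0.196/0.147)/(2πk) = 0.2877/(2π·0.0287) = 1.595 m·K/W
ΣR = 0.001380 + 2.865 + 1.595 = 4.461 m·K/W
Q' = ΔT/ΣR = (393 K − 285.6 K)/4.461 = 24.1 W/m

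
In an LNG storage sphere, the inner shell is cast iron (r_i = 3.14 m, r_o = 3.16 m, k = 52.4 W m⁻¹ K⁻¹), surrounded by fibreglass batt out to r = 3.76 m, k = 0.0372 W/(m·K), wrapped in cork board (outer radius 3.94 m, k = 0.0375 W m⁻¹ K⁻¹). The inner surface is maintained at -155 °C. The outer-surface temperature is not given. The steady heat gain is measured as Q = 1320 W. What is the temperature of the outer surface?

Series resistances:
  R_cast iron = (1/3.14 − 1/3.16)/(4πk) = 0.002016/(4π·52.4) = 3.061×10^-6 K/W
  R_fibreglass batt = (1/3.16 − 1/3.76)/(4πk) = 0.05050/(4π·0.0372) = 0.1080 K/W
  R_cork board = (1/3.76 − 1/3.94)/(4πk) = 0.01215/(4π·0.0375) = 0.02578 K/W
ΣR = 0.1338 K/W
ΔT = Q·ΣR = 1320 × 0.1338 = 176.6 K
Heat flows inward, so T_out = T_in + ΔT = -155 + 176.6 = 21.6 °C

T_out = 21.6 °C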